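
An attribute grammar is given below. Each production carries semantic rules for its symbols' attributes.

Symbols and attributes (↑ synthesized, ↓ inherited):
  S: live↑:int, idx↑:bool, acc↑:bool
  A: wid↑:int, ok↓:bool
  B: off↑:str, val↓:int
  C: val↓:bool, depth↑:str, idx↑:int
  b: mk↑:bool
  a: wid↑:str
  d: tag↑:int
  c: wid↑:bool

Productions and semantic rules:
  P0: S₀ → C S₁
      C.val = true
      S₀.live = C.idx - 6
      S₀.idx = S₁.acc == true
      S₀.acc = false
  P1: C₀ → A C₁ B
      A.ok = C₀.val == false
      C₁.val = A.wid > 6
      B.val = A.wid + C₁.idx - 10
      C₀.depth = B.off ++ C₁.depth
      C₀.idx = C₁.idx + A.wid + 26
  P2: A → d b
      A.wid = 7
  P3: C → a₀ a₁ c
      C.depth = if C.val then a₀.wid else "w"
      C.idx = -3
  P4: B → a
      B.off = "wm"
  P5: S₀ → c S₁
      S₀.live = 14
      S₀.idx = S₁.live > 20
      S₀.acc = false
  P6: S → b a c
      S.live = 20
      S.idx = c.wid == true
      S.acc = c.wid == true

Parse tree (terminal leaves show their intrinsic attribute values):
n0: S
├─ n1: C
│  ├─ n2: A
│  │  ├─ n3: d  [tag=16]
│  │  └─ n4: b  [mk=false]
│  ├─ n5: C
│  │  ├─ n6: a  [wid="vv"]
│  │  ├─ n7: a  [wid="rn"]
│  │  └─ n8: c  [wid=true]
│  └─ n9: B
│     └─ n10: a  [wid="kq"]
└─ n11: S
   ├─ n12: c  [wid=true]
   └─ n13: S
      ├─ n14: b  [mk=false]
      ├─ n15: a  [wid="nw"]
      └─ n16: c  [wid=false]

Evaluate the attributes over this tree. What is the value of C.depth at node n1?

"wmvv"

1. n1.val = true  [true]
2. n2.ok = false  [C₀.val == false]
3. n3.tag = 16  [terminal]
4. n4.mk = false  [terminal]
5. n2.wid = 7  [7]
6. n5.val = true  [A.wid > 6]
7. n6.wid = "vv"  [terminal]
8. n7.wid = "rn"  [terminal]
9. n8.wid = true  [terminal]
10. n5.depth = "vv"  [if C.val then a₀.wid else "w"]
11. n5.idx = -3  [-3]
12. n9.val = -6  [A.wid + C₁.idx - 10]
13. n10.wid = "kq"  [terminal]
14. n9.off = "wm"  ["wm"]
15. n1.depth = "wmvv"  [B.off ++ C₁.depth]
16. n1.idx = 30  [C₁.idx + A.wid + 26]
17. n12.wid = true  [terminal]
18. n14.mk = false  [terminal]
19. n15.wid = "nw"  [terminal]
20. n16.wid = false  [terminal]
21. n13.live = 20  [20]
22. n13.idx = false  [c.wid == true]
23. n13.acc = false  [c.wid == true]
24. n11.live = 14  [14]
25. n11.idx = false  [S₁.live > 20]
26. n11.acc = false  [false]
27. n0.live = 24  [C.idx - 6]
28. n0.idx = false  [S₁.acc == true]
29. n0.acc = false  [false]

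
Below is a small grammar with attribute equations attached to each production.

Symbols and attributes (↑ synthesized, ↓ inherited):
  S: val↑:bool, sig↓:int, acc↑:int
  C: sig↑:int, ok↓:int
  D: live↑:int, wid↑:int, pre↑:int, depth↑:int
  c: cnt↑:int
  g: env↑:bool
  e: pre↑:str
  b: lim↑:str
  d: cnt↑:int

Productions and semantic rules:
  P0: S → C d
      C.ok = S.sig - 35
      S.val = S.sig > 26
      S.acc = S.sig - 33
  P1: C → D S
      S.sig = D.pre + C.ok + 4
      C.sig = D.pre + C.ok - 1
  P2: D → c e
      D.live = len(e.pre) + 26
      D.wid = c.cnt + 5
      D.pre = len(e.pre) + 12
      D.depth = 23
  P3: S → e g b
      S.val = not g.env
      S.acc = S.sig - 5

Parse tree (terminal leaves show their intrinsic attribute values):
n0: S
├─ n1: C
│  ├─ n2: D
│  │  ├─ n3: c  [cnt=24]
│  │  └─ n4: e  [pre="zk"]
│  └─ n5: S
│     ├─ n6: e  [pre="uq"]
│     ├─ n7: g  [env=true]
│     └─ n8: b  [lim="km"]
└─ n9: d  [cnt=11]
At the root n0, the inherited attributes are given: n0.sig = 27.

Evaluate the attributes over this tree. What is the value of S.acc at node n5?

5

1. n0.sig = 27  [given at root]
2. n1.ok = -8  [S.sig - 35]
3. n3.cnt = 24  [terminal]
4. n4.pre = "zk"  [terminal]
5. n2.live = 28  [len(e.pre) + 26]
6. n2.wid = 29  [c.cnt + 5]
7. n2.pre = 14  [len(e.pre) + 12]
8. n2.depth = 23  [23]
9. n5.sig = 10  [D.pre + C.ok + 4]
10. n6.pre = "uq"  [terminal]
11. n7.env = true  [terminal]
12. n8.lim = "km"  [terminal]
13. n5.val = false  [not g.env]
14. n5.acc = 5  [S.sig - 5]
15. n1.sig = 5  [D.pre + C.ok - 1]
16. n9.cnt = 11  [terminal]
17. n0.val = true  [S.sig > 26]
18. n0.acc = -6  [S.sig - 33]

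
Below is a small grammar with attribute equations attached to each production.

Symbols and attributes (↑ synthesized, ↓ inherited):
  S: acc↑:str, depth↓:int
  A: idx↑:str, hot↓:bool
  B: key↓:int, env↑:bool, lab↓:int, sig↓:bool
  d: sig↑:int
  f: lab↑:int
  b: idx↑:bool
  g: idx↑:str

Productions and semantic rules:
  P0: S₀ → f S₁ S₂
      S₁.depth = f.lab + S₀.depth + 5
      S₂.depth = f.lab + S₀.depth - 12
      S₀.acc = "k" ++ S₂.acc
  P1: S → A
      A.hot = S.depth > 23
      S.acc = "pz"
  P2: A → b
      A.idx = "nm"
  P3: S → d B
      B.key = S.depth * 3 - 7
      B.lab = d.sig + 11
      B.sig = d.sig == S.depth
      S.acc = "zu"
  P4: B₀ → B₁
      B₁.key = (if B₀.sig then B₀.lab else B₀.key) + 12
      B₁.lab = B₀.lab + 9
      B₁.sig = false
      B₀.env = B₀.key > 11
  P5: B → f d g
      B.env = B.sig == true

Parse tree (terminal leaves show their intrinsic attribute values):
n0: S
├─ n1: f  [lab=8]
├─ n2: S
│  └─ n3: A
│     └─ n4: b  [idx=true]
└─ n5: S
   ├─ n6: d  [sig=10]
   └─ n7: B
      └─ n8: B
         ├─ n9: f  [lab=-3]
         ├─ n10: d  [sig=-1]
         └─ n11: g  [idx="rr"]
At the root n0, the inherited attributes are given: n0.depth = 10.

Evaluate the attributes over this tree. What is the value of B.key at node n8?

23

1. n0.depth = 10  [given at root]
2. n1.lab = 8  [terminal]
3. n2.depth = 23  [f.lab + S₀.depth + 5]
4. n3.hot = false  [S.depth > 23]
5. n4.idx = true  [terminal]
6. n3.idx = "nm"  ["nm"]
7. n2.acc = "pz"  ["pz"]
8. n5.depth = 6  [f.lab + S₀.depth - 12]
9. n6.sig = 10  [terminal]
10. n7.key = 11  [S.depth * 3 - 7]
11. n7.lab = 21  [d.sig + 11]
12. n7.sig = false  [d.sig == S.depth]
13. n8.key = 23  [(if B₀.sig then B₀.lab else B₀.key) + 12]
14. n8.lab = 30  [B₀.lab + 9]
15. n8.sig = false  [false]
16. n9.lab = -3  [terminal]
17. n10.sig = -1  [terminal]
18. n11.idx = "rr"  [terminal]
19. n8.env = false  [B.sig == true]
20. n7.env = false  [B₀.key > 11]
21. n5.acc = "zu"  ["zu"]
22. n0.acc = "kzu"  ["k" ++ S₂.acc]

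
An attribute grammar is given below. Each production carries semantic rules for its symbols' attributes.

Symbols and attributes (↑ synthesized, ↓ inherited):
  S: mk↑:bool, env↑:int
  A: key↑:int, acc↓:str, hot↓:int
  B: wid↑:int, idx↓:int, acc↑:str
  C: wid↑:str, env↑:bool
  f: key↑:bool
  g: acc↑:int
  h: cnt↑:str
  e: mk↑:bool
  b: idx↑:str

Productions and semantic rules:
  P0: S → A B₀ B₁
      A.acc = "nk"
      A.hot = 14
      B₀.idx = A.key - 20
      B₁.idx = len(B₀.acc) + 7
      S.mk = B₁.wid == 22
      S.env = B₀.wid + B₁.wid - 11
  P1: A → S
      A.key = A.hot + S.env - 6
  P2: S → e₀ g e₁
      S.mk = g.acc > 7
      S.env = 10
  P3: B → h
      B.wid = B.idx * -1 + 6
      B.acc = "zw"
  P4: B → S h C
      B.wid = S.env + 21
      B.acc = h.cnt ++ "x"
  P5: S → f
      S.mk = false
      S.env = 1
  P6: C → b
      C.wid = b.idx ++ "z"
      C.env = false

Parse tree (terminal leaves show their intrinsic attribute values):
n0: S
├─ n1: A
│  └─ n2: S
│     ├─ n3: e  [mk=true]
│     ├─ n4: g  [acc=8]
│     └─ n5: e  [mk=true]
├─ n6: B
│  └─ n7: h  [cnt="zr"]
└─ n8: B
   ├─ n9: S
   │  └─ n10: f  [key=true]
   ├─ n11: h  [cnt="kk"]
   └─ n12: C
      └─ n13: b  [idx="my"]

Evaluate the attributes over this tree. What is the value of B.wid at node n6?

1. n1.acc = "nk"  ["nk"]
2. n1.hot = 14  [14]
3. n3.mk = true  [terminal]
4. n4.acc = 8  [terminal]
5. n5.mk = true  [terminal]
6. n2.mk = true  [g.acc > 7]
7. n2.env = 10  [10]
8. n1.key = 18  [A.hot + S.env - 6]
9. n6.idx = -2  [A.key - 20]
10. n7.cnt = "zr"  [terminal]
11. n6.wid = 8  [B.idx * -1 + 6]
12. n6.acc = "zw"  ["zw"]
13. n8.idx = 9  [len(B₀.acc) + 7]
14. n10.key = true  [terminal]
15. n9.mk = false  [false]
16. n9.env = 1  [1]
17. n11.cnt = "kk"  [terminal]
18. n13.idx = "my"  [terminal]
19. n12.wid = "myz"  [b.idx ++ "z"]
20. n12.env = false  [false]
21. n8.wid = 22  [S.env + 21]
22. n8.acc = "kkx"  [h.cnt ++ "x"]
23. n0.mk = true  [B₁.wid == 22]
24. n0.env = 19  [B₀.wid + B₁.wid - 11]

8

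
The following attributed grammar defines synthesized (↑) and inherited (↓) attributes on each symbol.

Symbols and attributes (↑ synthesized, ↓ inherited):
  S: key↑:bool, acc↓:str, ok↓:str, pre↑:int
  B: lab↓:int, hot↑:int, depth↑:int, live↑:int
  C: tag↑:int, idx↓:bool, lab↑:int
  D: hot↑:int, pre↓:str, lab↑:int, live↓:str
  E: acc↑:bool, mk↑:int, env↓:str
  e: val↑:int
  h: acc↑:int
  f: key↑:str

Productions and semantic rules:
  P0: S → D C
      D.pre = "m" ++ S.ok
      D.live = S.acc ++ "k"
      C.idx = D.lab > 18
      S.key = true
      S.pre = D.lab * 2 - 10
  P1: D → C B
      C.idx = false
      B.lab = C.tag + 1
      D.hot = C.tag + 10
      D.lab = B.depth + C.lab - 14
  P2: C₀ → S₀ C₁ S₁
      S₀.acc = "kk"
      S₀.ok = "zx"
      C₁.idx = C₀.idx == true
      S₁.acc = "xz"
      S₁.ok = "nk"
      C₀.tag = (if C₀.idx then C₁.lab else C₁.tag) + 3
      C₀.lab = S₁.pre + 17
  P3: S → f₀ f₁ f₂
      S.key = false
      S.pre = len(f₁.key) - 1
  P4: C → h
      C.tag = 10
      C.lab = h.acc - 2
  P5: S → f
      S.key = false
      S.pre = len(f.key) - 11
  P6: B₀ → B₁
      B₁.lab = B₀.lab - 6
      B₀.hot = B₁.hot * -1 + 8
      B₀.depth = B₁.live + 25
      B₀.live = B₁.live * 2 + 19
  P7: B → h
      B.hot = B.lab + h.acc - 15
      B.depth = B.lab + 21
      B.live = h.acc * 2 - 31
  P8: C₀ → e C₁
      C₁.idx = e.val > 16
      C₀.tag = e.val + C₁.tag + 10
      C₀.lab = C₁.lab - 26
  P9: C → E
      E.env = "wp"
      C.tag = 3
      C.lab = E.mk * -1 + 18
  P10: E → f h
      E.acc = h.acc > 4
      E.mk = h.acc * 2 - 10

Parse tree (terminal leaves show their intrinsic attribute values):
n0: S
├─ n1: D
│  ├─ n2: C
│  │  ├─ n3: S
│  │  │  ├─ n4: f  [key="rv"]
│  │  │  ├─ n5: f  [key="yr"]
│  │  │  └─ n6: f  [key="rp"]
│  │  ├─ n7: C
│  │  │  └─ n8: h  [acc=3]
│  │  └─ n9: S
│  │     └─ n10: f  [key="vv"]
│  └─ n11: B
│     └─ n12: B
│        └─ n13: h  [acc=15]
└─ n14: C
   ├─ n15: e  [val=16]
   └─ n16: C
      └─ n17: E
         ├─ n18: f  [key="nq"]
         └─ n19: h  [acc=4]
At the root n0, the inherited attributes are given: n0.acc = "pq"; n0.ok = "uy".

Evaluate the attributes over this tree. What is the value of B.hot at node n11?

1. n0.acc = "pq"  [given at root]
2. n0.ok = "uy"  [given at root]
3. n1.pre = "muy"  ["m" ++ S.ok]
4. n1.live = "pqk"  [S.acc ++ "k"]
5. n2.idx = false  [false]
6. n3.acc = "kk"  ["kk"]
7. n3.ok = "zx"  ["zx"]
8. n4.key = "rv"  [terminal]
9. n5.key = "yr"  [terminal]
10. n6.key = "rp"  [terminal]
11. n3.key = false  [false]
12. n3.pre = 1  [len(f₁.key) - 1]
13. n7.idx = false  [C₀.idx == true]
14. n8.acc = 3  [terminal]
15. n7.tag = 10  [10]
16. n7.lab = 1  [h.acc - 2]
17. n9.acc = "xz"  ["xz"]
18. n9.ok = "nk"  ["nk"]
19. n10.key = "vv"  [terminal]
20. n9.key = false  [false]
21. n9.pre = -9  [len(f.key) - 11]
22. n2.tag = 13  [(if C₀.idx then C₁.lab else C₁.tag) + 3]
23. n2.lab = 8  [S₁.pre + 17]
24. n11.lab = 14  [C.tag + 1]
25. n12.lab = 8  [B₀.lab - 6]
26. n13.acc = 15  [terminal]
27. n12.hot = 8  [B.lab + h.acc - 15]
28. n12.depth = 29  [B.lab + 21]
29. n12.live = -1  [h.acc * 2 - 31]
30. n11.hot = 0  [B₁.hot * -1 + 8]
31. n11.depth = 24  [B₁.live + 25]
32. n11.live = 17  [B₁.live * 2 + 19]
33. n1.hot = 23  [C.tag + 10]
34. n1.lab = 18  [B.depth + C.lab - 14]
35. n14.idx = false  [D.lab > 18]
36. n15.val = 16  [terminal]
37. n16.idx = false  [e.val > 16]
38. n17.env = "wp"  ["wp"]
39. n18.key = "nq"  [terminal]
40. n19.acc = 4  [terminal]
41. n17.acc = false  [h.acc > 4]
42. n17.mk = -2  [h.acc * 2 - 10]
43. n16.tag = 3  [3]
44. n16.lab = 20  [E.mk * -1 + 18]
45. n14.tag = 29  [e.val + C₁.tag + 10]
46. n14.lab = -6  [C₁.lab - 26]
47. n0.key = true  [true]
48. n0.pre = 26  [D.lab * 2 - 10]

0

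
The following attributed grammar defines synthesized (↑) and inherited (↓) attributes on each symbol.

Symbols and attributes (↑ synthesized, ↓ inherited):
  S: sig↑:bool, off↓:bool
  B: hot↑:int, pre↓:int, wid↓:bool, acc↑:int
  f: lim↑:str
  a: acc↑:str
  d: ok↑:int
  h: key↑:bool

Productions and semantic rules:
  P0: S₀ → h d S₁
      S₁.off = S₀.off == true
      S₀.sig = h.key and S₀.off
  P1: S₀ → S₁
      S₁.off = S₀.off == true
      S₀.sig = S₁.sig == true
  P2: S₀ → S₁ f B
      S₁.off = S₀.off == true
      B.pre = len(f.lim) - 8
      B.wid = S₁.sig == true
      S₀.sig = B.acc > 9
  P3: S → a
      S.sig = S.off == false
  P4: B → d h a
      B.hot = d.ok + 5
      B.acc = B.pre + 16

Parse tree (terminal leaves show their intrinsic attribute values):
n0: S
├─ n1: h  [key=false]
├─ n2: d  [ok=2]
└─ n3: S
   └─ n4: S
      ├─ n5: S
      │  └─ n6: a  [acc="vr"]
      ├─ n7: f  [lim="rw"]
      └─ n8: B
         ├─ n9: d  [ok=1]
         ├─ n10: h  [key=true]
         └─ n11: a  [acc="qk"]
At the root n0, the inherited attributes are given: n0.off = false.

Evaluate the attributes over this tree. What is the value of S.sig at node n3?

1. n0.off = false  [given at root]
2. n1.key = false  [terminal]
3. n2.ok = 2  [terminal]
4. n3.off = false  [S₀.off == true]
5. n4.off = false  [S₀.off == true]
6. n5.off = false  [S₀.off == true]
7. n6.acc = "vr"  [terminal]
8. n5.sig = true  [S.off == false]
9. n7.lim = "rw"  [terminal]
10. n8.pre = -6  [len(f.lim) - 8]
11. n8.wid = true  [S₁.sig == true]
12. n9.ok = 1  [terminal]
13. n10.key = true  [terminal]
14. n11.acc = "qk"  [terminal]
15. n8.hot = 6  [d.ok + 5]
16. n8.acc = 10  [B.pre + 16]
17. n4.sig = true  [B.acc > 9]
18. n3.sig = true  [S₁.sig == true]
19. n0.sig = false  [h.key and S₀.off]

true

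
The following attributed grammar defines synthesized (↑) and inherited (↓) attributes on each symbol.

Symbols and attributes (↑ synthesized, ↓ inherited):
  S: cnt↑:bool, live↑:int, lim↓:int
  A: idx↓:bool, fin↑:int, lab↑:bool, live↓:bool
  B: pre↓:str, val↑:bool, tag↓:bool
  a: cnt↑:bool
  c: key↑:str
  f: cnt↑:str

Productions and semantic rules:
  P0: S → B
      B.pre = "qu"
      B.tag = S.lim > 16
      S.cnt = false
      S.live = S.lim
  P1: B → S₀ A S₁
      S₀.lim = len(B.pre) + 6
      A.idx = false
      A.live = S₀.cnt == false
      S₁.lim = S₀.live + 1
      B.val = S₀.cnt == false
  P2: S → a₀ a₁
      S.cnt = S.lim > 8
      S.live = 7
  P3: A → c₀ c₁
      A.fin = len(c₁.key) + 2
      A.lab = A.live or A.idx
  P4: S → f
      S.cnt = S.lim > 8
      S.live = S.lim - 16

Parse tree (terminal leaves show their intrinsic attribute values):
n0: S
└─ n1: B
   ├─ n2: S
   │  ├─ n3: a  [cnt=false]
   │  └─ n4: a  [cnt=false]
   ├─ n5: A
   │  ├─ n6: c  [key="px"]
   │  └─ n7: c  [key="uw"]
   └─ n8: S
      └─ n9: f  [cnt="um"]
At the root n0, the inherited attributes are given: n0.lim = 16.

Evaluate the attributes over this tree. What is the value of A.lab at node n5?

1. n0.lim = 16  [given at root]
2. n1.pre = "qu"  ["qu"]
3. n1.tag = false  [S.lim > 16]
4. n2.lim = 8  [len(B.pre) + 6]
5. n3.cnt = false  [terminal]
6. n4.cnt = false  [terminal]
7. n2.cnt = false  [S.lim > 8]
8. n2.live = 7  [7]
9. n5.idx = false  [false]
10. n5.live = true  [S₀.cnt == false]
11. n6.key = "px"  [terminal]
12. n7.key = "uw"  [terminal]
13. n5.fin = 4  [len(c₁.key) + 2]
14. n5.lab = true  [A.live or A.idx]
15. n8.lim = 8  [S₀.live + 1]
16. n9.cnt = "um"  [terminal]
17. n8.cnt = false  [S.lim > 8]
18. n8.live = -8  [S.lim - 16]
19. n1.val = true  [S₀.cnt == false]
20. n0.cnt = false  [false]
21. n0.live = 16  [S.lim]

true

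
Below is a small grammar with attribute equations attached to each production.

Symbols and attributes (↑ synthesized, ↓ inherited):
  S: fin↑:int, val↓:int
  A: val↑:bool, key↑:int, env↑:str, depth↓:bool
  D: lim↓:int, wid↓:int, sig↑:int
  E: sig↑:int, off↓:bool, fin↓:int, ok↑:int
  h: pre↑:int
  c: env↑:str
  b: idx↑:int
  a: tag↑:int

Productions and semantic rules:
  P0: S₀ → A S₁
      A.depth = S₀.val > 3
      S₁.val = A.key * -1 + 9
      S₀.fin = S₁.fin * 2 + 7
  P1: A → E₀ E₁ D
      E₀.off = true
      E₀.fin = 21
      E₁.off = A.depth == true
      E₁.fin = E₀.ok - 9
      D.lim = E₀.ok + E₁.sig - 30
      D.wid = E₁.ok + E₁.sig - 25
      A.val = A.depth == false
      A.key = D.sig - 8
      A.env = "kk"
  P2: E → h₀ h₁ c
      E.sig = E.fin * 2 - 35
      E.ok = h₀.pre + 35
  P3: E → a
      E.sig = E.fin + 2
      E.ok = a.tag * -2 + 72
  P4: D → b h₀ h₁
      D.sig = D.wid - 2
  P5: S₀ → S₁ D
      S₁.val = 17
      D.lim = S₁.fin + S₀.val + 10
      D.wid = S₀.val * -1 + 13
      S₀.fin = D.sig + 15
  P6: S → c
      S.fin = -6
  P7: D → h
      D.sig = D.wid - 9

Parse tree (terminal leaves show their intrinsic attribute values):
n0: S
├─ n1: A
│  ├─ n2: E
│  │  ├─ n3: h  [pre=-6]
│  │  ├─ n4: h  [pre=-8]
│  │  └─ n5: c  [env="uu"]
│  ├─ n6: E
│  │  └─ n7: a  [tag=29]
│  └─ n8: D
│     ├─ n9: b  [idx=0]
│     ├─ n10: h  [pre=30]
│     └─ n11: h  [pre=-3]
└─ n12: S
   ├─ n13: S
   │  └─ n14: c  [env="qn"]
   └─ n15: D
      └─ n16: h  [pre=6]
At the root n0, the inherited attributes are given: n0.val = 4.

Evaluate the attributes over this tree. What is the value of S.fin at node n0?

1. n0.val = 4  [given at root]
2. n1.depth = true  [S₀.val > 3]
3. n2.off = true  [true]
4. n2.fin = 21  [21]
5. n3.pre = -6  [terminal]
6. n4.pre = -8  [terminal]
7. n5.env = "uu"  [terminal]
8. n2.sig = 7  [E.fin * 2 - 35]
9. n2.ok = 29  [h₀.pre + 35]
10. n6.off = true  [A.depth == true]
11. n6.fin = 20  [E₀.ok - 9]
12. n7.tag = 29  [terminal]
13. n6.sig = 22  [E.fin + 2]
14. n6.ok = 14  [a.tag * -2 + 72]
15. n8.lim = 21  [E₀.ok + E₁.sig - 30]
16. n8.wid = 11  [E₁.ok + E₁.sig - 25]
17. n9.idx = 0  [terminal]
18. n10.pre = 30  [terminal]
19. n11.pre = -3  [terminal]
20. n8.sig = 9  [D.wid - 2]
21. n1.val = false  [A.depth == false]
22. n1.key = 1  [D.sig - 8]
23. n1.env = "kk"  ["kk"]
24. n12.val = 8  [A.key * -1 + 9]
25. n13.val = 17  [17]
26. n14.env = "qn"  [terminal]
27. n13.fin = -6  [-6]
28. n15.lim = 12  [S₁.fin + S₀.val + 10]
29. n15.wid = 5  [S₀.val * -1 + 13]
30. n16.pre = 6  [terminal]
31. n15.sig = -4  [D.wid - 9]
32. n12.fin = 11  [D.sig + 15]
33. n0.fin = 29  [S₁.fin * 2 + 7]

29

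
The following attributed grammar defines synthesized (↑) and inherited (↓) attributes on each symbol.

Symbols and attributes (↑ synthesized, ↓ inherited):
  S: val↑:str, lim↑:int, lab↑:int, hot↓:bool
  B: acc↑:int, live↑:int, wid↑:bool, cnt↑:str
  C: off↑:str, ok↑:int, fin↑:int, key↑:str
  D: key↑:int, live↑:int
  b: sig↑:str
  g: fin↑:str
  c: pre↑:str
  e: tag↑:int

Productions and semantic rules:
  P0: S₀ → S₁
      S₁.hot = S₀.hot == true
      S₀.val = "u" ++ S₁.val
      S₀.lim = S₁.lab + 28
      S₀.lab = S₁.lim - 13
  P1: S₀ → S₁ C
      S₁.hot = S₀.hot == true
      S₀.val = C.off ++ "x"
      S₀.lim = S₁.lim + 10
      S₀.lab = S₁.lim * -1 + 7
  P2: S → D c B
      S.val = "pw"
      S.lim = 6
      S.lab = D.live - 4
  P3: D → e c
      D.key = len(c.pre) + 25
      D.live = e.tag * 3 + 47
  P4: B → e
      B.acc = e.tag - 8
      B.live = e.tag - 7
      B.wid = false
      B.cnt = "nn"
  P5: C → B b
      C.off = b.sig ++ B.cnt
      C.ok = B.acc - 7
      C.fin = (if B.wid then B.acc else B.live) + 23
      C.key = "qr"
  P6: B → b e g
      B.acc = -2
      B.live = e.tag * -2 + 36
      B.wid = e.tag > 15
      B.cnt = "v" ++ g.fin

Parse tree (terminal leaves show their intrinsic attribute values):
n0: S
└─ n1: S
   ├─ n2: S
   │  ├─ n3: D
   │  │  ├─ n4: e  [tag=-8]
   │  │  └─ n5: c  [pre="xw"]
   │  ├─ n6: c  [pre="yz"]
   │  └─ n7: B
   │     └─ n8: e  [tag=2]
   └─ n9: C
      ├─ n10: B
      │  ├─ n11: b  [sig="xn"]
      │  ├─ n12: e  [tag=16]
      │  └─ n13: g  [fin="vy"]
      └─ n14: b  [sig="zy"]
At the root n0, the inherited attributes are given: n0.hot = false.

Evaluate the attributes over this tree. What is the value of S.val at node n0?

1. n0.hot = false  [given at root]
2. n1.hot = false  [S₀.hot == true]
3. n2.hot = false  [S₀.hot == true]
4. n4.tag = -8  [terminal]
5. n5.pre = "xw"  [terminal]
6. n3.key = 27  [len(c.pre) + 25]
7. n3.live = 23  [e.tag * 3 + 47]
8. n6.pre = "yz"  [terminal]
9. n8.tag = 2  [terminal]
10. n7.acc = -6  [e.tag - 8]
11. n7.live = -5  [e.tag - 7]
12. n7.wid = false  [false]
13. n7.cnt = "nn"  ["nn"]
14. n2.val = "pw"  ["pw"]
15. n2.lim = 6  [6]
16. n2.lab = 19  [D.live - 4]
17. n11.sig = "xn"  [terminal]
18. n12.tag = 16  [terminal]
19. n13.fin = "vy"  [terminal]
20. n10.acc = -2  [-2]
21. n10.live = 4  [e.tag * -2 + 36]
22. n10.wid = true  [e.tag > 15]
23. n10.cnt = "vvy"  ["v" ++ g.fin]
24. n14.sig = "zy"  [terminal]
25. n9.off = "zyvvy"  [b.sig ++ B.cnt]
26. n9.ok = -9  [B.acc - 7]
27. n9.fin = 21  [(if B.wid then B.acc else B.live) + 23]
28. n9.key = "qr"  ["qr"]
29. n1.val = "zyvvyx"  [C.off ++ "x"]
30. n1.lim = 16  [S₁.lim + 10]
31. n1.lab = 1  [S₁.lim * -1 + 7]
32. n0.val = "uzyvvyx"  ["u" ++ S₁.val]
33. n0.lim = 29  [S₁.lab + 28]
34. n0.lab = 3  [S₁.lim - 13]

"uzyvvyx"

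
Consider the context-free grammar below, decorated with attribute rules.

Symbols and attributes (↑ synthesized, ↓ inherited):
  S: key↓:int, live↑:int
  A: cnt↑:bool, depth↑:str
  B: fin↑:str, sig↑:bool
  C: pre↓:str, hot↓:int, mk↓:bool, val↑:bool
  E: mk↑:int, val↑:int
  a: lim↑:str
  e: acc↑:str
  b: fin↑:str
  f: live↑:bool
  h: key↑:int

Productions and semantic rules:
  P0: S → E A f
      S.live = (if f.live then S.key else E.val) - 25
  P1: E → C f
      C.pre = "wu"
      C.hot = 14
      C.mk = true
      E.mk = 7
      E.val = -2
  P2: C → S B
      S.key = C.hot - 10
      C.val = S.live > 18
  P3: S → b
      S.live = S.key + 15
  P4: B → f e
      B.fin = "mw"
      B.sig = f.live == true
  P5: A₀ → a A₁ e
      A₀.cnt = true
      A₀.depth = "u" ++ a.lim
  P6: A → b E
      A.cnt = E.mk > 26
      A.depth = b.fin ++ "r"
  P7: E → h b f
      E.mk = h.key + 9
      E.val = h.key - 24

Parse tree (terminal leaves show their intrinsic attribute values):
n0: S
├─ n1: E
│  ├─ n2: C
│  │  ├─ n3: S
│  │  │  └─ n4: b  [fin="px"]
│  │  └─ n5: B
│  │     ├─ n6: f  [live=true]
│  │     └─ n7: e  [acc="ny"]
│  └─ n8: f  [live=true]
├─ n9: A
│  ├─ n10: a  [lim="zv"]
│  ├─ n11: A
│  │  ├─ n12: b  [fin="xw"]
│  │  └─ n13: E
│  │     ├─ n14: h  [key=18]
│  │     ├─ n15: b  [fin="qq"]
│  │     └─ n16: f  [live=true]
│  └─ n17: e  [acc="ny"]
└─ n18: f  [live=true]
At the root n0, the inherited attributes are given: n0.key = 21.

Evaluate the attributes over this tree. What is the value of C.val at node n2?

1. n0.key = 21  [given at root]
2. n2.pre = "wu"  ["wu"]
3. n2.hot = 14  [14]
4. n2.mk = true  [true]
5. n3.key = 4  [C.hot - 10]
6. n4.fin = "px"  [terminal]
7. n3.live = 19  [S.key + 15]
8. n6.live = true  [terminal]
9. n7.acc = "ny"  [terminal]
10. n5.fin = "mw"  ["mw"]
11. n5.sig = true  [f.live == true]
12. n2.val = true  [S.live > 18]
13. n8.live = true  [terminal]
14. n1.mk = 7  [7]
15. n1.val = -2  [-2]
16. n10.lim = "zv"  [terminal]
17. n12.fin = "xw"  [terminal]
18. n14.key = 18  [terminal]
19. n15.fin = "qq"  [terminal]
20. n16.live = true  [terminal]
21. n13.mk = 27  [h.key + 9]
22. n13.val = -6  [h.key - 24]
23. n11.cnt = true  [E.mk > 26]
24. n11.depth = "xwr"  [b.fin ++ "r"]
25. n17.acc = "ny"  [terminal]
26. n9.cnt = true  [true]
27. n9.depth = "uzv"  ["u" ++ a.lim]
28. n18.live = true  [terminal]
29. n0.live = -4  [(if f.live then S.key else E.val) - 25]

true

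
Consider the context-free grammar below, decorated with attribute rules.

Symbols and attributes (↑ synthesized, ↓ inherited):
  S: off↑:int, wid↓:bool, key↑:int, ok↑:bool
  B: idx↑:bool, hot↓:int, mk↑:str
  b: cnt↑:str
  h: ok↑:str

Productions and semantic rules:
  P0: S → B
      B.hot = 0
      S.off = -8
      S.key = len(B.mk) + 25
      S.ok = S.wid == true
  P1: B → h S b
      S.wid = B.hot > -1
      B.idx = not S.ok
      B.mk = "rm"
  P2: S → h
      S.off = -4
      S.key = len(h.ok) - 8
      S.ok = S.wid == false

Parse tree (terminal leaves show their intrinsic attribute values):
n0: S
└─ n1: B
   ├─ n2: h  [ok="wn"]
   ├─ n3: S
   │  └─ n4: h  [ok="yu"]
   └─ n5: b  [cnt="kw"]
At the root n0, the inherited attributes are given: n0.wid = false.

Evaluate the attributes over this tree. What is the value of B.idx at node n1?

true

1. n0.wid = false  [given at root]
2. n1.hot = 0  [0]
3. n2.ok = "wn"  [terminal]
4. n3.wid = true  [B.hot > -1]
5. n4.ok = "yu"  [terminal]
6. n3.off = -4  [-4]
7. n3.key = -6  [len(h.ok) - 8]
8. n3.ok = false  [S.wid == false]
9. n5.cnt = "kw"  [terminal]
10. n1.idx = true  [not S.ok]
11. n1.mk = "rm"  ["rm"]
12. n0.off = -8  [-8]
13. n0.key = 27  [len(B.mk) + 25]
14. n0.ok = false  [S.wid == true]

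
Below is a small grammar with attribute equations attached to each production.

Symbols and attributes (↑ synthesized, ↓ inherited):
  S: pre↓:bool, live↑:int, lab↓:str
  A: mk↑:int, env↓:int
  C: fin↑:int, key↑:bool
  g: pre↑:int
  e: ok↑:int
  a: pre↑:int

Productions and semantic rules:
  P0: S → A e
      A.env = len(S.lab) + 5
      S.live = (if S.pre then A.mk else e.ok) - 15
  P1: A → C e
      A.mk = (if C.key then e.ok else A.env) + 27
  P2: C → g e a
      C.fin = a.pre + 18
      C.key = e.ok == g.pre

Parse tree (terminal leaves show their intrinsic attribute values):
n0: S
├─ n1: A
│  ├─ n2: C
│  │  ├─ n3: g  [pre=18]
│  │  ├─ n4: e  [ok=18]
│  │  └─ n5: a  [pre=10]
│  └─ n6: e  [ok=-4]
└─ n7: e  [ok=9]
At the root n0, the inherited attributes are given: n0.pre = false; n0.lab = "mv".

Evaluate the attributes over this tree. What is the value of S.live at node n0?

1. n0.pre = false  [given at root]
2. n0.lab = "mv"  [given at root]
3. n1.env = 7  [len(S.lab) + 5]
4. n3.pre = 18  [terminal]
5. n4.ok = 18  [terminal]
6. n5.pre = 10  [terminal]
7. n2.fin = 28  [a.pre + 18]
8. n2.key = true  [e.ok == g.pre]
9. n6.ok = -4  [terminal]
10. n1.mk = 23  [(if C.key then e.ok else A.env) + 27]
11. n7.ok = 9  [terminal]
12. n0.live = -6  [(if S.pre then A.mk else e.ok) - 15]

-6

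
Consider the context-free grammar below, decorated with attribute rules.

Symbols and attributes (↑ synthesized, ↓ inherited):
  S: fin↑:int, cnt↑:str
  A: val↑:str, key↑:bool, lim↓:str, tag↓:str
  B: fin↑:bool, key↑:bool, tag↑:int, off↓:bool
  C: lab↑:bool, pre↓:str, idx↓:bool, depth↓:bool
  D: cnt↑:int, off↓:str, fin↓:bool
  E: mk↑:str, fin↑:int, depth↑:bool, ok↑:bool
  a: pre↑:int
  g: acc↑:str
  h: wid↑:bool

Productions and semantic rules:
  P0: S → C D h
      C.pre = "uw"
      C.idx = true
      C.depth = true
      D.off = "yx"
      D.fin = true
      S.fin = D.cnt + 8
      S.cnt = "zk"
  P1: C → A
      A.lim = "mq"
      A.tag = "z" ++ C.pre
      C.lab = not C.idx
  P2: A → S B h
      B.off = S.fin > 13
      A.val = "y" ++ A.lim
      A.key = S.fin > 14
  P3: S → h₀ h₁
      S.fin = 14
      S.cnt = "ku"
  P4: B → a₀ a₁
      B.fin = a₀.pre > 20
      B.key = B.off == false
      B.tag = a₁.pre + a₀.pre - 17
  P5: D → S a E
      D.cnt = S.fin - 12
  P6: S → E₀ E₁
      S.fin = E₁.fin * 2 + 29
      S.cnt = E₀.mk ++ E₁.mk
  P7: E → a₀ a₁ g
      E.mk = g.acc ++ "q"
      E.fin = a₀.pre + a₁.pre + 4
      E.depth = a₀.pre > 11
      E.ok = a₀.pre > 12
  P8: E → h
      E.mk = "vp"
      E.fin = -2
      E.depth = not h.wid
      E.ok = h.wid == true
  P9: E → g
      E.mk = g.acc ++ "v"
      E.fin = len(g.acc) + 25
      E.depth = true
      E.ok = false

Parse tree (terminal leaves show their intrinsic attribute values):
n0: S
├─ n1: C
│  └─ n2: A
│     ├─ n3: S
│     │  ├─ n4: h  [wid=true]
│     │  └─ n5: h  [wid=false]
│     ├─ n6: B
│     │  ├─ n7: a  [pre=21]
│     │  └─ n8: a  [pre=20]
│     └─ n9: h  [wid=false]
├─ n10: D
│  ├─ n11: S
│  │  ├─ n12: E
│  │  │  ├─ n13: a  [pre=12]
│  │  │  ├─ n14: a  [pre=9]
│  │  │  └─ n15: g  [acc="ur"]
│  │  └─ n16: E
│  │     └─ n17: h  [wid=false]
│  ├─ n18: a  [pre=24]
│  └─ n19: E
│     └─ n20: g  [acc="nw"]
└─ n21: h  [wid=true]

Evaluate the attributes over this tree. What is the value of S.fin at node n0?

1. n1.pre = "uw"  ["uw"]
2. n1.idx = true  [true]
3. n1.depth = true  [true]
4. n2.lim = "mq"  ["mq"]
5. n2.tag = "zuw"  ["z" ++ C.pre]
6. n4.wid = true  [terminal]
7. n5.wid = false  [terminal]
8. n3.fin = 14  [14]
9. n3.cnt = "ku"  ["ku"]
10. n6.off = true  [S.fin > 13]
11. n7.pre = 21  [terminal]
12. n8.pre = 20  [terminal]
13. n6.fin = true  [a₀.pre > 20]
14. n6.key = false  [B.off == false]
15. n6.tag = 24  [a₁.pre + a₀.pre - 17]
16. n9.wid = false  [terminal]
17. n2.val = "ymq"  ["y" ++ A.lim]
18. n2.key = false  [S.fin > 14]
19. n1.lab = false  [not C.idx]
20. n10.off = "yx"  ["yx"]
21. n10.fin = true  [true]
22. n13.pre = 12  [terminal]
23. n14.pre = 9  [terminal]
24. n15.acc = "ur"  [terminal]
25. n12.mk = "urq"  [g.acc ++ "q"]
26. n12.fin = 25  [a₀.pre + a₁.pre + 4]
27. n12.depth = true  [a₀.pre > 11]
28. n12.ok = false  [a₀.pre > 12]
29. n17.wid = false  [terminal]
30. n16.mk = "vp"  ["vp"]
31. n16.fin = -2  [-2]
32. n16.depth = true  [not h.wid]
33. n16.ok = false  [h.wid == true]
34. n11.fin = 25  [E₁.fin * 2 + 29]
35. n11.cnt = "urqvp"  [E₀.mk ++ E₁.mk]
36. n18.pre = 24  [terminal]
37. n20.acc = "nw"  [terminal]
38. n19.mk = "nwv"  [g.acc ++ "v"]
39. n19.fin = 27  [len(g.acc) + 25]
40. n19.depth = true  [true]
41. n19.ok = false  [false]
42. n10.cnt = 13  [S.fin - 12]
43. n21.wid = true  [terminal]
44. n0.fin = 21  [D.cnt + 8]
45. n0.cnt = "zk"  ["zk"]

21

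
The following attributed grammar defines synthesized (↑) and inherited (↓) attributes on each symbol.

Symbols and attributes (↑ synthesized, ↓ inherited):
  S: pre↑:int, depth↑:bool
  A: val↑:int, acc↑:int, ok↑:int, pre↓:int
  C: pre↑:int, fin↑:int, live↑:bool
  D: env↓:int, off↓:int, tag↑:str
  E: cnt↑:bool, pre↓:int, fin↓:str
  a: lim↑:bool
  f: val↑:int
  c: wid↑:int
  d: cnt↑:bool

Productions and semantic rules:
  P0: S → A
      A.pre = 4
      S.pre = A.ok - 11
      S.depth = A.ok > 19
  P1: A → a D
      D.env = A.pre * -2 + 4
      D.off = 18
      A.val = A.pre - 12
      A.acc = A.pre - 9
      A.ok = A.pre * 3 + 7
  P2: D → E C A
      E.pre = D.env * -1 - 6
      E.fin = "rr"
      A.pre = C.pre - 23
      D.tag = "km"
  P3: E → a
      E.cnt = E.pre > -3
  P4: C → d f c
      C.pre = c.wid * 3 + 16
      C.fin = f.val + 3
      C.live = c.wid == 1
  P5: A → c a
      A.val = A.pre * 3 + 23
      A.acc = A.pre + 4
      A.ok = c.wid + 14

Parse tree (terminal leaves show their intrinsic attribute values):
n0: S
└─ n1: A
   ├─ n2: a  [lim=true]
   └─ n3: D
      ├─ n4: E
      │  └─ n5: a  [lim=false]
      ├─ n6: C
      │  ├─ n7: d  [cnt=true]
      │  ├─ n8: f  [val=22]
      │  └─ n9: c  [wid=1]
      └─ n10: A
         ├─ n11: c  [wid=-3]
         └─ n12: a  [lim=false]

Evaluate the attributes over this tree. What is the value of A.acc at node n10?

0

1. n1.pre = 4  [4]
2. n2.lim = true  [terminal]
3. n3.env = -4  [A.pre * -2 + 4]
4. n3.off = 18  [18]
5. n4.pre = -2  [D.env * -1 - 6]
6. n4.fin = "rr"  ["rr"]
7. n5.lim = false  [terminal]
8. n4.cnt = true  [E.pre > -3]
9. n7.cnt = true  [terminal]
10. n8.val = 22  [terminal]
11. n9.wid = 1  [terminal]
12. n6.pre = 19  [c.wid * 3 + 16]
13. n6.fin = 25  [f.val + 3]
14. n6.live = true  [c.wid == 1]
15. n10.pre = -4  [C.pre - 23]
16. n11.wid = -3  [terminal]
17. n12.lim = false  [terminal]
18. n10.val = 11  [A.pre * 3 + 23]
19. n10.acc = 0  [A.pre + 4]
20. n10.ok = 11  [c.wid + 14]
21. n3.tag = "km"  ["km"]
22. n1.val = -8  [A.pre - 12]
23. n1.acc = -5  [A.pre - 9]
24. n1.ok = 19  [A.pre * 3 + 7]
25. n0.pre = 8  [A.ok - 11]
26. n0.depth = false  [A.ok > 19]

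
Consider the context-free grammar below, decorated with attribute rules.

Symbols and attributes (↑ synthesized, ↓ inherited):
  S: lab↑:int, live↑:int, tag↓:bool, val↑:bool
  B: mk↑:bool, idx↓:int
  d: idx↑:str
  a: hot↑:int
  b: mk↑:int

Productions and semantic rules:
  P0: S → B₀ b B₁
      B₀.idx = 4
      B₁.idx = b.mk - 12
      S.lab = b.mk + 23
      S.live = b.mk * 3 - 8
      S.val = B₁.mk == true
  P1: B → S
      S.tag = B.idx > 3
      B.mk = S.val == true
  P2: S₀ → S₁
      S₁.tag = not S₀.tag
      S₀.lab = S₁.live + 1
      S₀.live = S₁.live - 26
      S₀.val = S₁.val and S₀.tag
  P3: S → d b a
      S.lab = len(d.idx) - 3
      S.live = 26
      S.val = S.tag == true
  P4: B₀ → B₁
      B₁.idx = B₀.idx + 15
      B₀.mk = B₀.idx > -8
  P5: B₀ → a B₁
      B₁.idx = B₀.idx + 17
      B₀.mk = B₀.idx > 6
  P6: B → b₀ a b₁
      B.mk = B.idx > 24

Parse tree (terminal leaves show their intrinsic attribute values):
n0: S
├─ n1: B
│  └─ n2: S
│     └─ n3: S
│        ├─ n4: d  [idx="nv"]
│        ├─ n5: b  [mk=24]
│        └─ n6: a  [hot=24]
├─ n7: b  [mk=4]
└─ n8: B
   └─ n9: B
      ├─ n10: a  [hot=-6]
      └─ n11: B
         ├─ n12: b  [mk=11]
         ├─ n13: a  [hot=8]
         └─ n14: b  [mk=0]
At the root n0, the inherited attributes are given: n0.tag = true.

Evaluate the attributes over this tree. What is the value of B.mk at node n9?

1. n0.tag = true  [given at root]
2. n1.idx = 4  [4]
3. n2.tag = true  [B.idx > 3]
4. n3.tag = false  [not S₀.tag]
5. n4.idx = "nv"  [terminal]
6. n5.mk = 24  [terminal]
7. n6.hot = 24  [terminal]
8. n3.lab = -1  [len(d.idx) - 3]
9. n3.live = 26  [26]
10. n3.val = false  [S.tag == true]
11. n2.lab = 27  [S₁.live + 1]
12. n2.live = 0  [S₁.live - 26]
13. n2.val = false  [S₁.val and S₀.tag]
14. n1.mk = false  [S.val == true]
15. n7.mk = 4  [terminal]
16. n8.idx = -8  [b.mk - 12]
17. n9.idx = 7  [B₀.idx + 15]
18. n10.hot = -6  [terminal]
19. n11.idx = 24  [B₀.idx + 17]
20. n12.mk = 11  [terminal]
21. n13.hot = 8  [terminal]
22. n14.mk = 0  [terminal]
23. n11.mk = false  [B.idx > 24]
24. n9.mk = true  [B₀.idx > 6]
25. n8.mk = false  [B₀.idx > -8]
26. n0.lab = 27  [b.mk + 23]
27. n0.live = 4  [b.mk * 3 - 8]
28. n0.val = false  [B₁.mk == true]

true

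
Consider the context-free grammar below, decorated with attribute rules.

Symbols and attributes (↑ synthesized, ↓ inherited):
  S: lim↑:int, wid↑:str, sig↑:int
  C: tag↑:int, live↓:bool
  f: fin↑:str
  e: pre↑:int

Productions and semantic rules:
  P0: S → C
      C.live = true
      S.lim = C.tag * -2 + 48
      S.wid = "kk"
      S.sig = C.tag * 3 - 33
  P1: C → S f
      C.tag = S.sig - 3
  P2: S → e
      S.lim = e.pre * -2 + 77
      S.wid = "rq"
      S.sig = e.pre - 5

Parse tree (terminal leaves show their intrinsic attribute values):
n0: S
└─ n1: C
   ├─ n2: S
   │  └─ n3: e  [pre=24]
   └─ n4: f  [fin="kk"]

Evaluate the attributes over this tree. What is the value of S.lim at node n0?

16

1. n1.live = true  [true]
2. n3.pre = 24  [terminal]
3. n2.lim = 29  [e.pre * -2 + 77]
4. n2.wid = "rq"  ["rq"]
5. n2.sig = 19  [e.pre - 5]
6. n4.fin = "kk"  [terminal]
7. n1.tag = 16  [S.sig - 3]
8. n0.lim = 16  [C.tag * -2 + 48]
9. n0.wid = "kk"  ["kk"]
10. n0.sig = 15  [C.tag * 3 - 33]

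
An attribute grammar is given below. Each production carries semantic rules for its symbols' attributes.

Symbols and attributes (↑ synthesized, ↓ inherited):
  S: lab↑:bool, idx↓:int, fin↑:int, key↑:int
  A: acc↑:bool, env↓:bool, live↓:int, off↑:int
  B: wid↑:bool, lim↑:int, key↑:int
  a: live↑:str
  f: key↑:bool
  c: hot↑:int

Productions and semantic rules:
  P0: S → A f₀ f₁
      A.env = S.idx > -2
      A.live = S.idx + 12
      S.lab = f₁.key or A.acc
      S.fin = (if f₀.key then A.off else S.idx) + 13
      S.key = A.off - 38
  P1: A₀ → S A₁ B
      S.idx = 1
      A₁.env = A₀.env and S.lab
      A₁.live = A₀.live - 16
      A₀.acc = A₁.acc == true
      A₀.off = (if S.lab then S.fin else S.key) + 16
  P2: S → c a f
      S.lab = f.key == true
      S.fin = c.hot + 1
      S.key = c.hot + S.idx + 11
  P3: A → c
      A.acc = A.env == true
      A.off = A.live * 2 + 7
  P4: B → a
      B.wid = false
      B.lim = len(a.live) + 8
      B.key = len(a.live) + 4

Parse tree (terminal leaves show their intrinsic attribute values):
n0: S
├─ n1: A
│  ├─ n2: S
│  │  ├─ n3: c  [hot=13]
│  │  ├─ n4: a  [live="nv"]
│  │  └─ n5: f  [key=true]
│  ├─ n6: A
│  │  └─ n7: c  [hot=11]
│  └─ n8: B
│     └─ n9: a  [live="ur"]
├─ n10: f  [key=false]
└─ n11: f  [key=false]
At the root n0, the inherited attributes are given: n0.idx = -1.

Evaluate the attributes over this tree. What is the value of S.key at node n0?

-8

1. n0.idx = -1  [given at root]
2. n1.env = true  [S.idx > -2]
3. n1.live = 11  [S.idx + 12]
4. n2.idx = 1  [1]
5. n3.hot = 13  [terminal]
6. n4.live = "nv"  [terminal]
7. n5.key = true  [terminal]
8. n2.lab = true  [f.key == true]
9. n2.fin = 14  [c.hot + 1]
10. n2.key = 25  [c.hot + S.idx + 11]
11. n6.env = true  [A₀.env and S.lab]
12. n6.live = -5  [A₀.live - 16]
13. n7.hot = 11  [terminal]
14. n6.acc = true  [A.env == true]
15. n6.off = -3  [A.live * 2 + 7]
16. n9.live = "ur"  [terminal]
17. n8.wid = false  [false]
18. n8.lim = 10  [len(a.live) + 8]
19. n8.key = 6  [len(a.live) + 4]
20. n1.acc = true  [A₁.acc == true]
21. n1.off = 30  [(if S.lab then S.fin else S.key) + 16]
22. n10.key = false  [terminal]
23. n11.key = false  [terminal]
24. n0.lab = true  [f₁.key or A.acc]
25. n0.fin = 12  [(if f₀.key then A.off else S.idx) + 13]
26. n0.key = -8  [A.off - 38]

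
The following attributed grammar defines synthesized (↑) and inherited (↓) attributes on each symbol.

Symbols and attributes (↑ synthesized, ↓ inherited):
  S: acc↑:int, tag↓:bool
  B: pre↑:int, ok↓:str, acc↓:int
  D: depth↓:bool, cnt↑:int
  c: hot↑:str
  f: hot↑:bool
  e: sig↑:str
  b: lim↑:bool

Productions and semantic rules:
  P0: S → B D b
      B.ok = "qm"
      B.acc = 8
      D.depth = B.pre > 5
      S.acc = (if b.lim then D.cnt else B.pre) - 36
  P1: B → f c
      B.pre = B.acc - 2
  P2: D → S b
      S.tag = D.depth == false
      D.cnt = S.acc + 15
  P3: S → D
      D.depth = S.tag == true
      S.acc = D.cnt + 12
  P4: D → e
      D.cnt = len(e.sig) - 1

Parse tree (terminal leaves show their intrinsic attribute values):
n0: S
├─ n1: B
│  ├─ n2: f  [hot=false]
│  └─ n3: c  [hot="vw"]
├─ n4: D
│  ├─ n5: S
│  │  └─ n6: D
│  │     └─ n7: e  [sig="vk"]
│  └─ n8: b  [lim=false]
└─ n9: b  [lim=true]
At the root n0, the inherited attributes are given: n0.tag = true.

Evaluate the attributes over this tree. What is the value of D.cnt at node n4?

28

1. n0.tag = true  [given at root]
2. n1.ok = "qm"  ["qm"]
3. n1.acc = 8  [8]
4. n2.hot = false  [terminal]
5. n3.hot = "vw"  [terminal]
6. n1.pre = 6  [B.acc - 2]
7. n4.depth = true  [B.pre > 5]
8. n5.tag = false  [D.depth == false]
9. n6.depth = false  [S.tag == true]
10. n7.sig = "vk"  [terminal]
11. n6.cnt = 1  [len(e.sig) - 1]
12. n5.acc = 13  [D.cnt + 12]
13. n8.lim = false  [terminal]
14. n4.cnt = 28  [S.acc + 15]
15. n9.lim = true  [terminal]
16. n0.acc = -8  [(if b.lim then D.cnt else B.pre) - 36]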